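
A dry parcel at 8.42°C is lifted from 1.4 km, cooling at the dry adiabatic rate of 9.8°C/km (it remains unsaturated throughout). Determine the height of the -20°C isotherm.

Height above start = (8.42 − (-20)) / 9.8 = 2.9 km
Altitude = 1400 m + 2900 m = 4300 m

4.3 km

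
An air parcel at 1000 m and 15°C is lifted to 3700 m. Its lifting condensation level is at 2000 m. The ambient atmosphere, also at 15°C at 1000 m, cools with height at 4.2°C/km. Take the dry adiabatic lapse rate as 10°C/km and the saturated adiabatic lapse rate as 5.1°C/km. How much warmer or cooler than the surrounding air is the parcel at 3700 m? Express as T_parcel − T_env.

Parcel:
  Dry to 2000 m: -10 × 1 km = -10°C, so T = 5°C.
  Saturated to 3700 m: -5.1 × 1.7 km = -8.67°C, so T = -3.67°C.
Environment:
  Environment to 3700 m: -4.2 × 2.7 km = -11.34°C, so T = 3.66°C.
T_parcel − T_env = -3.67 − 3.66 = -7.33°C

-7.33°C (parcel cooler than environment)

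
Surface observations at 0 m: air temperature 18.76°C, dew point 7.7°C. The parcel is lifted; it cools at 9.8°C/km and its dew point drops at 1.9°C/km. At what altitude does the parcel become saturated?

T and T_d converge at 9.8 − 1.9 = 7.9°C per km
Height above start = (18.76 − 7.7) / 7.9 = 1.4 km
LCL altitude = 0 m + 1400 m = 1400 m

1400 m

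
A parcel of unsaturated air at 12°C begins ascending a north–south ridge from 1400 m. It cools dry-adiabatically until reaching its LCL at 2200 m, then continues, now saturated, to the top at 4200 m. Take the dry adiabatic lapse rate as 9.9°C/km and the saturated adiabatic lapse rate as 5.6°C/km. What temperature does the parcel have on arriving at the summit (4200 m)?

From 1400 m to 2200 m (dry): cools by 9.9 × 0.8 = 7.92°C, giving 4.08°C.
From 2200 m to 4200 m (saturated): cools by 5.6 × 2 = 11.2°C, giving -7.12°C.

-7.12°C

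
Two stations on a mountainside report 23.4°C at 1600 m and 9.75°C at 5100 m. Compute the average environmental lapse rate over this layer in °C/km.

3.9°C/km

Γ = −ΔT/Δz = (23.4 − 9.75) / (5100 − 1600) m
  = 13.65°C / 3.5 km = 3.9°C/km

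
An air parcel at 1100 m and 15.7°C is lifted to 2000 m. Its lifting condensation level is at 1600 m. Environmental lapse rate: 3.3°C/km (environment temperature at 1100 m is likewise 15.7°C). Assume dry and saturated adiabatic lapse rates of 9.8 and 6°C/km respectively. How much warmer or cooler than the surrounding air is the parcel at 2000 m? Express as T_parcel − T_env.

Parcel:
  From 1100 m to 1600 m (dry): cools by 9.8 × 0.5 = 4.9°C, giving 10.8°C.
  From 1600 m to 2000 m (saturated): cools by 6 × 0.4 = 2.4°C, giving 8.4°C.
Environment:
  From 1100 m to 2000 m (environment): cools by 3.3 × 0.9 = 2.97°C, giving 12.73°C.
T_parcel − T_env = 8.4 − 12.73 = -4.33°C

-4.33°C (parcel cooler than environment)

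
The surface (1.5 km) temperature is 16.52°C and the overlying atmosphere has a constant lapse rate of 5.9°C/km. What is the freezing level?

4.3 km

Height above start = (16.52 − 0) / 5.9 = 2.8 km
Altitude = 1500 m + 2800 m = 4300 m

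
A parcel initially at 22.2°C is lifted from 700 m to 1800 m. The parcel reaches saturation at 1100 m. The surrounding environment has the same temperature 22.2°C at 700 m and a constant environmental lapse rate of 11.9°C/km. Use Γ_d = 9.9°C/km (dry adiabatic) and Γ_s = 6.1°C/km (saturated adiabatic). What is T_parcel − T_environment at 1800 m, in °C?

+4.86°C (parcel warmer than environment)

Parcel:
  700 → 1100 m (dry, 9.9°C/km): ΔT = -9.9 × 0.4 = -3.96°C → T = 18.24°C
  1100 → 1800 m (saturated, 6.1°C/km): ΔT = -6.1 × 0.7 = -4.27°C → T = 13.97°C
Environment:
  700 → 1800 m (environment, 11.9°C/km): ΔT = -11.9 × 1.1 = -13.09°C → T = 9.11°C
T_parcel − T_env = 13.97 − 9.11 = +4.86°C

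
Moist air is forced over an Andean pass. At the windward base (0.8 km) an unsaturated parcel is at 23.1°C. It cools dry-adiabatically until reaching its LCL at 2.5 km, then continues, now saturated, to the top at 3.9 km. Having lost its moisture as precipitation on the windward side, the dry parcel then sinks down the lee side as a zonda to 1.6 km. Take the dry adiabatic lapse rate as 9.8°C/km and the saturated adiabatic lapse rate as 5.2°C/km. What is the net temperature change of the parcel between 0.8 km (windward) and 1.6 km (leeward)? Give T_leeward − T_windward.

-1.4°C

Dry to 2500 m: -9.8 × 1.7 km = -16.66°C, so T = 6.44°C.
Saturated to 3900 m: -5.2 × 1.4 km = -7.28°C, so T = -0.84°C.
Dry descent to 1600 m: +9.8 × 2.3 km = +22.54°C, so T = 21.7°C.
Net change vs windward start: 21.7 − 23.1 = -1.4°C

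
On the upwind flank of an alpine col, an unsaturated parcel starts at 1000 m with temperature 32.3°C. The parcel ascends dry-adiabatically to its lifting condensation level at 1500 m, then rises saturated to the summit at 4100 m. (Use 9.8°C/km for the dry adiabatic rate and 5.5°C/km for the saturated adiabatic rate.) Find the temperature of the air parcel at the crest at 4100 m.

13.1°C

1000 → 1500 m (dry, 9.8°C/km): ΔT = -9.8 × 0.5 = -4.9°C → T = 27.4°C
1500 → 4100 m (saturated, 5.5°C/km): ΔT = -5.5 × 2.6 = -14.3°C → T = 13.1°C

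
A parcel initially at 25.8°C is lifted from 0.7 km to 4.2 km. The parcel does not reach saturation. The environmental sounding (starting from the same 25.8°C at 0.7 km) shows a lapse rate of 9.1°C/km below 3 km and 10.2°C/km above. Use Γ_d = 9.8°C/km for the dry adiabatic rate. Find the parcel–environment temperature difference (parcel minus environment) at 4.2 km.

-1.13°C (parcel cooler than environment)

Parcel:
  700 → 4200 m (dry, 9.8°C/km): ΔT = -9.8 × 3.5 = -34.3°C → T = -8.5°C
Environment:
  700 → 3000 m (environment, lower layer, 9.1°C/km): ΔT = -9.1 × 2.3 = -20.93°C → T = 4.87°C
  3000 → 4200 m (environment, upper layer, 10.2°C/km): ΔT = -10.2 × 1.2 = -12.24°C → T = -7.37°C
T_parcel − T_env = -8.5 − (-7.37) = -1.13°C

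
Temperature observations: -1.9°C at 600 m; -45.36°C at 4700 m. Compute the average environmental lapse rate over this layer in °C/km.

10.6°C/km

Γ = −ΔT/Δz = (-1.9 − (-45.36)) / (4700 − 600) m
  = 43.46°C / 4.1 km = 10.6°C/km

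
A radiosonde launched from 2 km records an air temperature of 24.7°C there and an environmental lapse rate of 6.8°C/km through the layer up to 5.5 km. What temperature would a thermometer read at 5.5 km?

0.9°C

From 2000 m to 5500 m (environmental): cools by 6.8 × 3.5 = 23.8°C, giving 0.9°C.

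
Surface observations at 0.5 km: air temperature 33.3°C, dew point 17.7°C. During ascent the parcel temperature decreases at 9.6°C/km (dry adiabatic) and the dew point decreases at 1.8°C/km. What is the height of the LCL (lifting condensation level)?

2.5 km

T and T_d converge at 9.6 − 1.8 = 7.8°C per km
Height above start = (33.3 − 17.7) / 7.8 = 2 km
LCL altitude = 500 m + 2000 m = 2500 m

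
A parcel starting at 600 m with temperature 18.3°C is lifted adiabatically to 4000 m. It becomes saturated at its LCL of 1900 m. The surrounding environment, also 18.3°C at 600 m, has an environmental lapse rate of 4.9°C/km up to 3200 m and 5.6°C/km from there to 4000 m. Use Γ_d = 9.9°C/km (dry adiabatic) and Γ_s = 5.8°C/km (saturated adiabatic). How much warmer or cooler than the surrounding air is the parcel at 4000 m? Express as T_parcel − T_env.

-7.83°C (parcel cooler than environment)

Parcel:
  From 600 m to 1900 m (dry): cools by 9.9 × 1.3 = 12.87°C, giving 5.43°C.
  From 1900 m to 4000 m (saturated): cools by 5.8 × 2.1 = 12.18°C, giving -6.75°C.
Environment:
  From 600 m to 3200 m (environment, lower layer): cools by 4.9 × 2.6 = 12.74°C, giving 5.56°C.
  From 3200 m to 4000 m (environment, upper layer): cools by 5.6 × 0.8 = 4.48°C, giving 1.08°C.
T_parcel − T_env = -6.75 − 1.08 = -7.83°C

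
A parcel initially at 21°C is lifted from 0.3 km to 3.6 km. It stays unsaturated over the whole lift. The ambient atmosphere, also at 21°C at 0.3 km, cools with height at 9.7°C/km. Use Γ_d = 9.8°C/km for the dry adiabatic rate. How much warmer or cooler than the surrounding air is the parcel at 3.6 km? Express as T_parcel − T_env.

Parcel:
  300 → 3600 m (dry, 9.8°C/km): ΔT = -9.8 × 3.3 = -32.34°C → T = -11.34°C
Environment:
  300 → 3600 m (environment, 9.7°C/km): ΔT = -9.7 × 3.3 = -32.01°C → T = -11.01°C
T_parcel − T_env = -11.34 − (-11.01) = -0.33°C

-0.33°C (parcel cooler than environment)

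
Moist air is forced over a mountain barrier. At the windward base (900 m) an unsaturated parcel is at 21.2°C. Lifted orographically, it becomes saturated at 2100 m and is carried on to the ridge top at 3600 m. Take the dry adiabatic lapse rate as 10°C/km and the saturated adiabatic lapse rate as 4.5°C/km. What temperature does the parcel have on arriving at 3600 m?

900 → 2100 m (dry, 10°C/km): ΔT = -10 × 1.2 = -12°C → T = 9.2°C
2100 → 3600 m (saturated, 4.5°C/km): ΔT = -4.5 × 1.5 = -6.75°C → T = 2.45°C

2.45°C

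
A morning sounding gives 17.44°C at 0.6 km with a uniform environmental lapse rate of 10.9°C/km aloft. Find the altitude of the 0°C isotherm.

Height above start = (17.44 − 0) / 10.9 = 1.6 km
Altitude = 600 m + 1600 m = 2200 m

2.2 km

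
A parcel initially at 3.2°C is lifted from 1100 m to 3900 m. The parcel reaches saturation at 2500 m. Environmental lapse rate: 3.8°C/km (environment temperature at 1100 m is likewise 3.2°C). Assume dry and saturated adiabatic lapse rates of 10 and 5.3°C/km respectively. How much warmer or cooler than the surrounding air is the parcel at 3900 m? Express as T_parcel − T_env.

Parcel:
  1100 → 2500 m (dry, 10°C/km): ΔT = -10 × 1.4 = -14°C → T = -10.8°C
  2500 → 3900 m (saturated, 5.3°C/km): ΔT = -5.3 × 1.4 = -7.42°C → T = -18.22°C
Environment:
  1100 → 3900 m (environment, 3.8°C/km): ΔT = -3.8 × 2.8 = -10.64°C → T = -7.44°C
T_parcel − T_env = -18.22 − (-7.44) = -10.78°C

-10.78°C (parcel cooler than environment)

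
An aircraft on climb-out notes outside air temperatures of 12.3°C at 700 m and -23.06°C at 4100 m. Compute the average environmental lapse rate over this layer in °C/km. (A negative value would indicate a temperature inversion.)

10.4°C/km

Γ = −ΔT/Δz = (12.3 − (-23.06)) / (4100 − 700) m
  = 35.36°C / 3.4 km = 10.4°C/km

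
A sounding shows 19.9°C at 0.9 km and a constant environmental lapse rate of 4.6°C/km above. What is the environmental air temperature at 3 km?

From 900 m to 3000 m (environmental): cools by 4.6 × 2.1 = 9.66°C, giving 10.24°C.

10.24°C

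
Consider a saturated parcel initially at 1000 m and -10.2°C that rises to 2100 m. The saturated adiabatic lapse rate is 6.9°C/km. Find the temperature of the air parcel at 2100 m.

-17.79°C

Saturated adiabatic to 2100 m: -6.9 × 1.1 km = -7.59°C, so T = -17.79°C.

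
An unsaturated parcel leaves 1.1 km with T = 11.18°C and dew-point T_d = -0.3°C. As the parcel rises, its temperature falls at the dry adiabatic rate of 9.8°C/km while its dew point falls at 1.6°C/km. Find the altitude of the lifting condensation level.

2.5 km

T and T_d converge at 9.8 − 1.6 = 8.2°C per km
Height above start = (11.18 − (-0.3)) / 8.2 = 1.4 km
LCL altitude = 1100 m + 1400 m = 2500 m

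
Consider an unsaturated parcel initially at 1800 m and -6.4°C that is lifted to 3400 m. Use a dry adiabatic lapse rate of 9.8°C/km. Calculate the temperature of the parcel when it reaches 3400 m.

From 1800 m to 3400 m (dry adiabatic): cools by 9.8 × 1.6 = 15.68°C, giving -22.08°C.

-22.08°C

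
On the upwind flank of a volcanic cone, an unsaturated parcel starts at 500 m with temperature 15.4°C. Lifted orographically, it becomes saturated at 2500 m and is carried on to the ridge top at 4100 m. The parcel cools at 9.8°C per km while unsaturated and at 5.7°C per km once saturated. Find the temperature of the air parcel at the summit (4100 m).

From 500 m to 2500 m (dry): cools by 9.8 × 2 = 19.6°C, giving -4.2°C.
From 2500 m to 4100 m (saturated): cools by 5.7 × 1.6 = 9.12°C, giving -13.32°C.

-13.32°C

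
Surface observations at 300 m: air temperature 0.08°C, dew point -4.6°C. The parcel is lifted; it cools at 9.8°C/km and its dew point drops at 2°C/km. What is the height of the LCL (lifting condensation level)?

900 m

T and T_d converge at 9.8 − 2 = 7.8°C per km
Height above start = (0.08 − (-4.6)) / 7.8 = 0.6 km
LCL altitude = 300 m + 600 m = 900 m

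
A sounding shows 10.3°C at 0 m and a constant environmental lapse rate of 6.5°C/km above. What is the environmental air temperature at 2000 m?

Environmental to 2000 m: -6.5 × 2 km = -13°C, so T = -2.7°C.

-2.7°C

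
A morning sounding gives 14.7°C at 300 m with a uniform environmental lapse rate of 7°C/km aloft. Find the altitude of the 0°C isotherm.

2400 m

Height above start = (14.7 − 0) / 7 = 2.1 km
Altitude = 300 m + 2100 m = 2400 m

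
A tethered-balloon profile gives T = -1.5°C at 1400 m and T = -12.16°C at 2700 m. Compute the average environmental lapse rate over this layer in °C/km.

Γ = −ΔT/Δz = (-1.5 − (-12.16)) / (2700 − 1400) m
  = 10.66°C / 1.3 km = 8.2°C/km

8.2°C/km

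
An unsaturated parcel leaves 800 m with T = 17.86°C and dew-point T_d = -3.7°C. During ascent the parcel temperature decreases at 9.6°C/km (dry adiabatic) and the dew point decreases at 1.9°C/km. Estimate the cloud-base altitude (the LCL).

T and T_d converge at 9.6 − 1.9 = 7.7°C per km
Height above start = (17.86 − (-3.7)) / 7.7 = 2.8 km
LCL altitude = 800 m + 2800 m = 3600 m

3600 m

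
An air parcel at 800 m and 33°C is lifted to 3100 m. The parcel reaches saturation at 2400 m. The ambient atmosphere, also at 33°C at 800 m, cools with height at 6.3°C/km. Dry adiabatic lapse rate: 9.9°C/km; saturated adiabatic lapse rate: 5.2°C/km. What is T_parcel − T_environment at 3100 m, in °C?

-4.99°C (parcel cooler than environment)

Parcel:
  800–2400 m, dry: Δz = 1.6 km ⇒ ΔT = -15.84°C; T = 17.16°C
  2400–3100 m, saturated: Δz = 0.7 km ⇒ ΔT = -3.64°C; T = 13.52°C
Environment:
  800–3100 m, environment: Δz = 2.3 km ⇒ ΔT = -14.49°C; T = 18.51°C
T_parcel − T_env = 13.52 − 18.51 = -4.99°C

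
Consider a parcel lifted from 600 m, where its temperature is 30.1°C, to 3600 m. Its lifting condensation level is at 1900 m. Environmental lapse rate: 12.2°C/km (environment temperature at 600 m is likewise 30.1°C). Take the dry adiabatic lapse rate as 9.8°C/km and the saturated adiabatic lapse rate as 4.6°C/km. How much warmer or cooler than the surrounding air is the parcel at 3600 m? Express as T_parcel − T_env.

+16.04°C (parcel warmer than environment)

Parcel:
  Dry to 1900 m: -9.8 × 1.3 km = -12.74°C, so T = 17.36°C.
  Saturated to 3600 m: -4.6 × 1.7 km = -7.82°C, so T = 9.54°C.
Environment:
  Environment to 3600 m: -12.2 × 3 km = -36.6°C, so T = -6.5°C.
T_parcel − T_env = 9.54 − (-6.5) = +16.04°C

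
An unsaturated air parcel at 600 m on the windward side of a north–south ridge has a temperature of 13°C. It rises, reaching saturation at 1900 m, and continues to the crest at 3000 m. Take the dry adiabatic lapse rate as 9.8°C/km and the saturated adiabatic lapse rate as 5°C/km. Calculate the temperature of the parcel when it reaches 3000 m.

-5.24°C

Dry to 1900 m: -9.8 × 1.3 km = -12.74°C, so T = 0.26°C.
Saturated to 3000 m: -5 × 1.1 km = -5.5°C, so T = -5.24°C.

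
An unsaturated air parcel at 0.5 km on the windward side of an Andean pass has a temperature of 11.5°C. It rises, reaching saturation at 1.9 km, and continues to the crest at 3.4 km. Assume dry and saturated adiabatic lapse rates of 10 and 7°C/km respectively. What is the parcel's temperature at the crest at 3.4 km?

-13°C

500 → 1900 m (dry, 10°C/km): ΔT = -10 × 1.4 = -14°C → T = -2.5°C
1900 → 3400 m (saturated, 7°C/km): ΔT = -7 × 1.5 = -10.5°C → T = -13°C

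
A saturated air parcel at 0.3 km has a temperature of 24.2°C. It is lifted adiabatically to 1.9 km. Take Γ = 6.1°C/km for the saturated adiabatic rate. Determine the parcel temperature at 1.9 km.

14.44°C

From 300 m to 1900 m (saturated adiabatic): cools by 6.1 × 1.6 = 9.76°C, giving 14.44°C.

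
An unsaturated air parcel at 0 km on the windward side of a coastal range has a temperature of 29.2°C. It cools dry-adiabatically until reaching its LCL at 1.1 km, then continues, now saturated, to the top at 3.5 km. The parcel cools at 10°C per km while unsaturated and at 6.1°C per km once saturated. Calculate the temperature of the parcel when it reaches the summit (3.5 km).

Dry to 1100 m: -10 × 1.1 km = -11°C, so T = 18.2°C.
Saturated to 3500 m: -6.1 × 2.4 km = -14.64°C, so T = 3.56°C.

3.56°C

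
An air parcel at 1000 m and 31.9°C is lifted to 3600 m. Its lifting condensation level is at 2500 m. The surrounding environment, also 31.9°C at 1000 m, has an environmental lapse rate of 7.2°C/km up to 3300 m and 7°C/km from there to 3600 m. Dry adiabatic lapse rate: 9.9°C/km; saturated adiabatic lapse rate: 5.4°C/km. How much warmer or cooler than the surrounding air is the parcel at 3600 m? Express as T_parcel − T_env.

-2.13°C (parcel cooler than environment)

Parcel:
  From 1000 m to 2500 m (dry): cools by 9.9 × 1.5 = 14.85°C, giving 17.05°C.
  From 2500 m to 3600 m (saturated): cools by 5.4 × 1.1 = 5.94°C, giving 11.11°C.
Environment:
  From 1000 m to 3300 m (environment, lower layer): cools by 7.2 × 2.3 = 16.56°C, giving 15.34°C.
  From 3300 m to 3600 m (environment, upper layer): cools by 7 × 0.3 = 2.1°C, giving 13.24°C.
T_parcel − T_env = 11.11 − 13.24 = -2.13°C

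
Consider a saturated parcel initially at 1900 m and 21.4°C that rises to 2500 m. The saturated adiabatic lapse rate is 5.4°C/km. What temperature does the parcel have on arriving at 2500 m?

1900–2500 m, saturated adiabatic: Δz = 0.6 km ⇒ ΔT = -3.24°C; T = 18.16°C

18.16°C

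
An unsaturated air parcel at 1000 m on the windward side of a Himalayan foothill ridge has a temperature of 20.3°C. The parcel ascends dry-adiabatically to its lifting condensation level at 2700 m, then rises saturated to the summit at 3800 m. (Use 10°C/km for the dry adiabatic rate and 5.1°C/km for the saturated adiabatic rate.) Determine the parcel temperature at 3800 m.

1000–2700 m, dry: Δz = 1.7 km ⇒ ΔT = -17°C; T = 3.3°C
2700–3800 m, saturated: Δz = 1.1 km ⇒ ΔT = -5.61°C; T = -2.31°C

-2.31°C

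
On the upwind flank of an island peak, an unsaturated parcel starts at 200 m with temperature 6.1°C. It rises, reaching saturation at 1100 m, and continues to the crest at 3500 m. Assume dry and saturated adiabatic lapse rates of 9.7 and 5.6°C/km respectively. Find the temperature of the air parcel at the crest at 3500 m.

Dry to 1100 m: -9.7 × 0.9 km = -8.73°C, so T = -2.63°C.
Saturated to 3500 m: -5.6 × 2.4 km = -13.44°C, so T = -16.07°C.

-16.07°C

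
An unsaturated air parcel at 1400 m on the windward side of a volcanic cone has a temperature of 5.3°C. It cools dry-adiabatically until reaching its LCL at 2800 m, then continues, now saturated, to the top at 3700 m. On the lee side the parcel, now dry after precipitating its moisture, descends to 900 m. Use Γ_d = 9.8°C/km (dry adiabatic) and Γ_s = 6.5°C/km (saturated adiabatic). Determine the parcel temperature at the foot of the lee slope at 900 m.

13.17°C

1400–2800 m, dry: Δz = 1.4 km ⇒ ΔT = -13.72°C; T = -8.42°C
2800–3700 m, saturated: Δz = 0.9 km ⇒ ΔT = -5.85°C; T = -14.27°C
3700–900 m, dry descent: Δz = 2.8 km ⇒ ΔT = +27.44°C; T = 13.17°C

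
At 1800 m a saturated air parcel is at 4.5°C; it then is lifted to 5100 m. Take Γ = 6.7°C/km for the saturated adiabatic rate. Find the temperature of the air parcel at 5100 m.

-17.61°C

1800 → 5100 m (saturated adiabatic, 6.7°C/km): ΔT = -6.7 × 3.3 = -22.11°C → T = -17.61°C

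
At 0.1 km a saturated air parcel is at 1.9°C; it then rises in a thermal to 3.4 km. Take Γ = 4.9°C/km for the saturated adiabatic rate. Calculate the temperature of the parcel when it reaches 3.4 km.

-14.27°C

Saturated adiabatic to 3400 m: -4.9 × 3.3 km = -16.17°C, so T = -14.27°C.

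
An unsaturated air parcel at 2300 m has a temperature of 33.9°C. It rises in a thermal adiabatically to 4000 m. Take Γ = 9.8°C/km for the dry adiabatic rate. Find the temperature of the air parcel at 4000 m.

17.24°C

2300–4000 m, dry adiabatic: Δz = 1.7 km ⇒ ΔT = -16.66°C; T = 17.24°C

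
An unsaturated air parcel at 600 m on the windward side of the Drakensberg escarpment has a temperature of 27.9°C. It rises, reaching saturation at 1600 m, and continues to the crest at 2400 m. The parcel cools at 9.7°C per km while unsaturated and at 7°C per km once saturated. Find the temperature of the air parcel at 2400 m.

12.6°C

600 → 1600 m (dry, 9.7°C/km): ΔT = -9.7 × 1 = -9.7°C → T = 18.2°C
1600 → 2400 m (saturated, 7°C/km): ΔT = -7 × 0.8 = -5.6°C → T = 12.6°C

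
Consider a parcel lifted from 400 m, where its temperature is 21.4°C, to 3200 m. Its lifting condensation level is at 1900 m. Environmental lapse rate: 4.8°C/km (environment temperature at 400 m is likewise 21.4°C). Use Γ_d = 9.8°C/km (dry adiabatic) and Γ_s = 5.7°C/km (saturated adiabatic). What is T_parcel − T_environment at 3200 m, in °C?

-8.67°C (parcel cooler than environment)

Parcel:
  400–1900 m, dry: Δz = 1.5 km ⇒ ΔT = -14.7°C; T = 6.7°C
  1900–3200 m, saturated: Δz = 1.3 km ⇒ ΔT = -7.41°C; T = -0.71°C
Environment:
  400–3200 m, environment: Δz = 2.8 km ⇒ ΔT = -13.44°C; T = 7.96°C
T_parcel − T_env = -0.71 − 7.96 = -8.67°C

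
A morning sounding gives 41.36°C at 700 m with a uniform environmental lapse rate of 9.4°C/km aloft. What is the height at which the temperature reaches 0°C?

Height above start = (41.36 − 0) / 9.4 = 4.4 km
Altitude = 700 m + 4400 m = 5100 m

5100 m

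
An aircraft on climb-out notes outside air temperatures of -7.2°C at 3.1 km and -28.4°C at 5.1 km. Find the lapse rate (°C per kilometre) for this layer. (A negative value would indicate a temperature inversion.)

Γ = −ΔT/Δz = (-7.2 − (-28.4)) / (5100 − 3100) m
  = 21.2°C / 2 km = 10.6°C/km

10.6°C/km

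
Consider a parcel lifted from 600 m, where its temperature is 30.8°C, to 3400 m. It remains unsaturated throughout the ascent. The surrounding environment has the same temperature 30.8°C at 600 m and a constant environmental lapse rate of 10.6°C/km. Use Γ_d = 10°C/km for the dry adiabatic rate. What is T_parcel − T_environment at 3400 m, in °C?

Parcel:
  600 → 3400 m (dry, 10°C/km): ΔT = -10 × 2.8 = -28°C → T = 2.8°C
Environment:
  600 → 3400 m (environment, 10.6°C/km): ΔT = -10.6 × 2.8 = -29.68°C → T = 1.12°C
T_parcel − T_env = 2.8 − 1.12 = +1.68°C

+1.68°C (parcel warmer than environment)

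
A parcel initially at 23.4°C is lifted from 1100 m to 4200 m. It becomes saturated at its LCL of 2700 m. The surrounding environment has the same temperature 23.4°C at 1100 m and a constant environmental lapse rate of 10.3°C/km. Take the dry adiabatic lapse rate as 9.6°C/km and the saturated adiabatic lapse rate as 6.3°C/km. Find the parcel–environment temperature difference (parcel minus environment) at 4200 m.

+7.12°C (parcel warmer than environment)

Parcel:
  Dry to 2700 m: -9.6 × 1.6 km = -15.36°C, so T = 8.04°C.
  Saturated to 4200 m: -6.3 × 1.5 km = -9.45°C, so T = -1.41°C.
Environment:
  Environment to 4200 m: -10.3 × 3.1 km = -31.93°C, so T = -8.53°C.
T_parcel − T_env = -1.41 − (-8.53) = +7.12°C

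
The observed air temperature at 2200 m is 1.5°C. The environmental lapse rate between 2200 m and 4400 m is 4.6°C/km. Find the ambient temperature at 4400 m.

-8.62°C

2200 → 4400 m (environmental, 4.6°C/km): ΔT = -4.6 × 2.2 = -10.12°C → T = -8.62°C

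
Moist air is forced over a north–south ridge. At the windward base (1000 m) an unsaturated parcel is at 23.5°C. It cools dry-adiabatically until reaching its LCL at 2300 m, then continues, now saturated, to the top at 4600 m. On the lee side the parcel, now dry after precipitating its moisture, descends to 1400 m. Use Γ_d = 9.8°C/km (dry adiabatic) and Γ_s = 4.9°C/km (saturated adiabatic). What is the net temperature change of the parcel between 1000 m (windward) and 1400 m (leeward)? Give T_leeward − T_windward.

1000–2300 m, dry: Δz = 1.3 km ⇒ ΔT = -12.74°C; T = 10.76°C
2300–4600 m, saturated: Δz = 2.3 km ⇒ ΔT = -11.27°C; T = -0.51°C
4600–1400 m, dry descent: Δz = 3.2 km ⇒ ΔT = +31.36°C; T = 30.85°C
Net change vs windward start: 30.85 − 23.5 = +7.35°C

+7.35°C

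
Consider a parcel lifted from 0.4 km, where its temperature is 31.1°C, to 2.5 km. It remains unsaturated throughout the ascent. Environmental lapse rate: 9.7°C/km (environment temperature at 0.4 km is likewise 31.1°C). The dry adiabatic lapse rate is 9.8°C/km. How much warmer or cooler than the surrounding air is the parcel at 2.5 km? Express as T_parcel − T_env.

-0.21°C (parcel cooler than environment)

Parcel:
  400 → 2500 m (dry, 9.8°C/km): ΔT = -9.8 × 2.1 = -20.58°C → T = 10.52°C
Environment:
  400 → 2500 m (environment, 9.7°C/km): ΔT = -9.7 × 2.1 = -20.37°C → T = 10.73°C
T_parcel − T_env = 10.52 − 10.73 = -0.21°C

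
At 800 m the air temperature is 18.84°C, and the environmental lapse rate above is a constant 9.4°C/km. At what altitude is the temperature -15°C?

Height above start = (18.84 − (-15)) / 9.4 = 3.6 km
Altitude = 800 m + 3600 m = 4400 m

4400 m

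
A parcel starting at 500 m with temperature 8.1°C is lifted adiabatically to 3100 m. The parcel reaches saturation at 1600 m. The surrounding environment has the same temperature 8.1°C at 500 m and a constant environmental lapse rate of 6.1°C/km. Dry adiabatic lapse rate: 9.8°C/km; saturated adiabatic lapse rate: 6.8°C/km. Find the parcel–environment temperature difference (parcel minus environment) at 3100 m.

-5.12°C (parcel cooler than environment)

Parcel:
  From 500 m to 1600 m (dry): cools by 9.8 × 1.1 = 10.78°C, giving -2.68°C.
  From 1600 m to 3100 m (saturated): cools by 6.8 × 1.5 = 10.2°C, giving -12.88°C.
Environment:
  From 500 m to 3100 m (environment): cools by 6.1 × 2.6 = 15.86°C, giving -7.76°C.
T_parcel − T_env = -12.88 − (-7.76) = -5.12°C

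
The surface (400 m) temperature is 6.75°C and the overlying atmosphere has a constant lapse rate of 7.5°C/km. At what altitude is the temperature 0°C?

Height above start = (6.75 − 0) / 7.5 = 0.9 km
Altitude = 400 m + 900 m = 1300 m

1300 m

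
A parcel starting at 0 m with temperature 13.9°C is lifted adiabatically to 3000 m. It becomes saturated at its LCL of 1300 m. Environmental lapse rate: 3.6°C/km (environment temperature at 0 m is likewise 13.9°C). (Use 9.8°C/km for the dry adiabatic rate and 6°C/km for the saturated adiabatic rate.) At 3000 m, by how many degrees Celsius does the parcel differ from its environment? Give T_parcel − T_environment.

Parcel:
  Dry to 1300 m: -9.8 × 1.3 km = -12.74°C, so T = 1.16°C.
  Saturated to 3000 m: -6 × 1.7 km = -10.2°C, so T = -9.04°C.
Environment:
  Environment to 3000 m: -3.6 × 3 km = -10.8°C, so T = 3.1°C.
T_parcel − T_env = -9.04 − 3.1 = -12.14°C

-12.14°C (parcel cooler than environment)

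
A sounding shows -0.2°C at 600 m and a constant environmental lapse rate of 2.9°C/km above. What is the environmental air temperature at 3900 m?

From 600 m to 3900 m (environmental): cools by 2.9 × 3.3 = 9.57°C, giving -9.77°C.

-9.77°C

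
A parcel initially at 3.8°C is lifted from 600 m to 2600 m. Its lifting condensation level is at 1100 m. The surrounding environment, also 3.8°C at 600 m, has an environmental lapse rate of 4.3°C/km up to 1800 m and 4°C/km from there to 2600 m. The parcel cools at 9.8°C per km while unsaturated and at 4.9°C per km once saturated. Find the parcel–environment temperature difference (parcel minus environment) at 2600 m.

-3.89°C (parcel cooler than environment)

Parcel:
  600–1100 m, dry: Δz = 0.5 km ⇒ ΔT = -4.9°C; T = -1.1°C
  1100–2600 m, saturated: Δz = 1.5 km ⇒ ΔT = -7.35°C; T = -8.45°C
Environment:
  600–1800 m, environment, lower layer: Δz = 1.2 km ⇒ ΔT = -5.16°C; T = -1.36°C
  1800–2600 m, environment, upper layer: Δz = 0.8 km ⇒ ΔT = -3.2°C; T = -4.56°C
T_parcel − T_env = -8.45 − (-4.56) = -3.89°C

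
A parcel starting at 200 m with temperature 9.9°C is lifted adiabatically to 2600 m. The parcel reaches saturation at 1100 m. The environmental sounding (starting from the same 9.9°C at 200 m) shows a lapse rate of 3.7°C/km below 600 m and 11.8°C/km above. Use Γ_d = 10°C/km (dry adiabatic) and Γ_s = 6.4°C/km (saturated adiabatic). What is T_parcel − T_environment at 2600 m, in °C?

+6.48°C (parcel warmer than environment)

Parcel:
  200 → 1100 m (dry, 10°C/km): ΔT = -10 × 0.9 = -9°C → T = 0.9°C
  1100 → 2600 m (saturated, 6.4°C/km): ΔT = -6.4 × 1.5 = -9.6°C → T = -8.7°C
Environment:
  200 → 600 m (environment, lower layer, 3.7°C/km): ΔT = -3.7 × 0.4 = -1.48°C → T = 8.42°C
  600 → 2600 m (environment, upper layer, 11.8°C/km): ΔT = -11.8 × 2 = -23.6°C → T = -15.18°C
T_parcel − T_env = -8.7 − (-15.18) = +6.48°C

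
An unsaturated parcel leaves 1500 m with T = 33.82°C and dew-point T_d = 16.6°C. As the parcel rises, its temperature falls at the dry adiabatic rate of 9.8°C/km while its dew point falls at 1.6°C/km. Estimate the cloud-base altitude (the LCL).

3600 m

T and T_d converge at 9.8 − 1.6 = 8.2°C per km
Height above start = (33.82 − 16.6) / 8.2 = 2.1 km
LCL altitude = 1500 m + 2100 m = 3600 m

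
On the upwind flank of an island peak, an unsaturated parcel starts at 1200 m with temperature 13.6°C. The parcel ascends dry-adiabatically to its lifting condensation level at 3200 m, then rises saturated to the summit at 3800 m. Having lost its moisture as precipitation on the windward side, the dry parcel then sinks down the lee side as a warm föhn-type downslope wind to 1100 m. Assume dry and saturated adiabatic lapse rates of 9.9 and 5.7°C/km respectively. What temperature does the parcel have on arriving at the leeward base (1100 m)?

From 1200 m to 3200 m (dry): cools by 9.9 × 2 = 19.8°C, giving -6.2°C.
From 3200 m to 3800 m (saturated): cools by 5.7 × 0.6 = 3.42°C, giving -9.62°C.
From 3800 m to 1100 m (dry descent): warms by 9.9 × 2.7 = 26.73°C, giving 17.11°C.

17.11°C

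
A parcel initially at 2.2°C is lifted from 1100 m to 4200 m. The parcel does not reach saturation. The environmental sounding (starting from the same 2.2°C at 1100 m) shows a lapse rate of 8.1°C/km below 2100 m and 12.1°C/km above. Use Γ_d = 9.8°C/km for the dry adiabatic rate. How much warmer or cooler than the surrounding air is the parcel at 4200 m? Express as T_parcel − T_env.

Parcel:
  1100 → 4200 m (dry, 9.8°C/km): ΔT = -9.8 × 3.1 = -30.38°C → T = -28.18°C
Environment:
  1100 → 2100 m (environment, lower layer, 8.1°C/km): ΔT = -8.1 × 1 = -8.1°C → T = -5.9°C
  2100 → 4200 m (environment, upper layer, 12.1°C/km): ΔT = -12.1 × 2.1 = -25.41°C → T = -31.31°C
T_parcel − T_env = -28.18 − (-31.31) = +3.13°C

+3.13°C (parcel warmer than environment)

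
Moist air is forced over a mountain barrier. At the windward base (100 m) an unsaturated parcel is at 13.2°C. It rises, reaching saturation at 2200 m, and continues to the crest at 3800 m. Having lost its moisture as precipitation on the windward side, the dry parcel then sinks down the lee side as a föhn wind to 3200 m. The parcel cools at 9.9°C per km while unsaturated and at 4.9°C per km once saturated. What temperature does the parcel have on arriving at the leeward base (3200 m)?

From 100 m to 2200 m (dry): cools by 9.9 × 2.1 = 20.79°C, giving -7.59°C.
From 2200 m to 3800 m (saturated): cools by 4.9 × 1.6 = 7.84°C, giving -15.43°C.
From 3800 m to 3200 m (dry descent): warms by 9.9 × 0.6 = 5.94°C, giving -9.49°C.

-9.49°C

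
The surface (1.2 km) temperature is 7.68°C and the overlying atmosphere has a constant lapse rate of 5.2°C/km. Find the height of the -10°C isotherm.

4.6 km

Height above start = (7.68 − (-10)) / 5.2 = 3.4 km
Altitude = 1200 m + 3400 m = 4600 m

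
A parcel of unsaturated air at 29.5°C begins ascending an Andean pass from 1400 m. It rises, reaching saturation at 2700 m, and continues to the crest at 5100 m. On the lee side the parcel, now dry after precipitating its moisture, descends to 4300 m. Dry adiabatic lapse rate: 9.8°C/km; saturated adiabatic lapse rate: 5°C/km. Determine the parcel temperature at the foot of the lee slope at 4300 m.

12.6°C

1400–2700 m, dry: Δz = 1.3 km ⇒ ΔT = -12.74°C; T = 16.76°C
2700–5100 m, saturated: Δz = 2.4 km ⇒ ΔT = -12°C; T = 4.76°C
5100–4300 m, dry descent: Δz = 0.8 km ⇒ ΔT = +7.84°C; T = 12.6°C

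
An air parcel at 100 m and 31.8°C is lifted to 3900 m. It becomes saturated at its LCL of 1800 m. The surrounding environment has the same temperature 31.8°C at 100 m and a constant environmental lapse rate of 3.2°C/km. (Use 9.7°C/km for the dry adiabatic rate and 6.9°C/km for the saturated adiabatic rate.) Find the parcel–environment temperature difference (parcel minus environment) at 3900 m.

-18.82°C (parcel cooler than environment)

Parcel:
  100–1800 m, dry: Δz = 1.7 km ⇒ ΔT = -16.49°C; T = 15.31°C
  1800–3900 m, saturated: Δz = 2.1 km ⇒ ΔT = -14.49°C; T = 0.82°C
Environment:
  100–3900 m, environment: Δz = 3.8 km ⇒ ΔT = -12.16°C; T = 19.64°C
T_parcel − T_env = 0.82 − 19.64 = -18.82°C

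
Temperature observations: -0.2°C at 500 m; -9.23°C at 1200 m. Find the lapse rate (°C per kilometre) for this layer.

12.9°C/km

Γ = −ΔT/Δz = (-0.2 − (-9.23)) / (1200 − 500) m
  = 9.03°C / 0.7 km = 12.9°C/km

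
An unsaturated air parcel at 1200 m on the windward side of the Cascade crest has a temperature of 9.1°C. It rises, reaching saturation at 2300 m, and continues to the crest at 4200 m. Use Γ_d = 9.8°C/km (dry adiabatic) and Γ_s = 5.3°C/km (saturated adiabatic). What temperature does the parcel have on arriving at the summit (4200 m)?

1200 → 2300 m (dry, 9.8°C/km): ΔT = -9.8 × 1.1 = -10.78°C → T = -1.68°C
2300 → 4200 m (saturated, 5.3°C/km): ΔT = -5.3 × 1.9 = -10.07°C → T = -11.75°C

-11.75°C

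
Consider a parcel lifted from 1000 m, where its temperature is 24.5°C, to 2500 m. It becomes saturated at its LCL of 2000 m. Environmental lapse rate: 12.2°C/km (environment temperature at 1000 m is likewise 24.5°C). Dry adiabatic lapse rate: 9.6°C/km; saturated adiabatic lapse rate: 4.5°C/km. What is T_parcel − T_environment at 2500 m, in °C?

Parcel:
  From 1000 m to 2000 m (dry): cools by 9.6 × 1 = 9.6°C, giving 14.9°C.
  From 2000 m to 2500 m (saturated): cools by 4.5 × 0.5 = 2.25°C, giving 12.65°C.
Environment:
  From 1000 m to 2500 m (environment): cools by 12.2 × 1.5 = 18.3°C, giving 6.2°C.
T_parcel − T_env = 12.65 − 6.2 = +6.45°C

+6.45°C (parcel warmer than environment)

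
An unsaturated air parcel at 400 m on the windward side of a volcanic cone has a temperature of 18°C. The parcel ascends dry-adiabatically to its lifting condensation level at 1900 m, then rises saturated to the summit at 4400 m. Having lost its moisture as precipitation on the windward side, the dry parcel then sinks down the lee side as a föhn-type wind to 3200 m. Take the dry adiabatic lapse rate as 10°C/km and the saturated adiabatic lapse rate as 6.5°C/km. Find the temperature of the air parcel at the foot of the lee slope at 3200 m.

400 → 1900 m (dry, 10°C/km): ΔT = -10 × 1.5 = -15°C → T = 3°C
1900 → 4400 m (saturated, 6.5°C/km): ΔT = -6.5 × 2.5 = -16.25°C → T = -13.25°C
4400 → 3200 m (dry descent, 10°C/km): ΔT = +10 × 1.2 = +12°C → T = -1.25°C

-1.25°C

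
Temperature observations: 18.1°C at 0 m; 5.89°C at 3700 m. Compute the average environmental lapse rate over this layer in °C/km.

Γ = −ΔT/Δz = (18.1 − 5.89) / (3700 − 0) m
  = 12.21°C / 3.7 km = 3.3°C/km

3.3°C/km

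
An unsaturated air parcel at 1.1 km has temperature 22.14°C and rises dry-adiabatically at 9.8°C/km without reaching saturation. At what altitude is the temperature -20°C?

Height above start = (22.14 − (-20)) / 9.8 = 4.3 km
Altitude = 1100 m + 4300 m = 5400 m

5.4 km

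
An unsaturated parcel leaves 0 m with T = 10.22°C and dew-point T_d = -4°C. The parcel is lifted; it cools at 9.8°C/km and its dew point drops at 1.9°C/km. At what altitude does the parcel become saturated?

1800 m

T and T_d converge at 9.8 − 1.9 = 7.9°C per km
Height above start = (10.22 − (-4)) / 7.9 = 1.8 km
LCL altitude = 0 m + 1800 m = 1800 m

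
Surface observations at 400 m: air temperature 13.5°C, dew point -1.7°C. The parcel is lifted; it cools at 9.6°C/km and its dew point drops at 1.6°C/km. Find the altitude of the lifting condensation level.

T and T_d converge at 9.6 − 1.6 = 8°C per km
Height above start = (13.5 − (-1.7)) / 8 = 1.9 km
LCL altitude = 400 m + 1900 m = 2300 m

2300 m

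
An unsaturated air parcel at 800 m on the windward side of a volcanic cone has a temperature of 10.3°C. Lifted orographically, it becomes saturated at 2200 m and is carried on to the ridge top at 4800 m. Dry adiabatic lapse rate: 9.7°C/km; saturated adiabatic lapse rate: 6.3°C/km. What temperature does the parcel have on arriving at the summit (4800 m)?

-19.66°C

800 → 2200 m (dry, 9.7°C/km): ΔT = -9.7 × 1.4 = -13.58°C → T = -3.28°C
2200 → 4800 m (saturated, 6.3°C/km): ΔT = -6.3 × 2.6 = -16.38°C → T = -19.66°C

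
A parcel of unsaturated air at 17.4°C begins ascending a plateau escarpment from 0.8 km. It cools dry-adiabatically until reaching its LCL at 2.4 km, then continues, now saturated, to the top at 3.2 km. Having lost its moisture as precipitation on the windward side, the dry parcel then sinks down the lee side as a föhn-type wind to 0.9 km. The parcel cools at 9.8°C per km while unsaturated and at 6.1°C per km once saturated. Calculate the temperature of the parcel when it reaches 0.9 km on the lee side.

800–2400 m, dry: Δz = 1.6 km ⇒ ΔT = -15.68°C; T = 1.72°C
2400–3200 m, saturated: Δz = 0.8 km ⇒ ΔT = -4.88°C; T = -3.16°C
3200–900 m, dry descent: Δz = 2.3 km ⇒ ΔT = +22.54°C; T = 19.38°C

19.38°C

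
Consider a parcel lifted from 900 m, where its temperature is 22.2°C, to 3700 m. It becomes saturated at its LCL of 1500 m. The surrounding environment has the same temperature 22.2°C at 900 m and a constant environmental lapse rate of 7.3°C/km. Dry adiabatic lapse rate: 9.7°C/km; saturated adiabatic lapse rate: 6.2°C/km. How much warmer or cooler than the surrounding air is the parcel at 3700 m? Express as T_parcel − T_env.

Parcel:
  900–1500 m, dry: Δz = 0.6 km ⇒ ΔT = -5.82°C; T = 16.38°C
  1500–3700 m, saturated: Δz = 2.2 km ⇒ ΔT = -13.64°C; T = 2.74°C
Environment:
  900–3700 m, environment: Δz = 2.8 km ⇒ ΔT = -20.44°C; T = 1.76°C
T_parcel − T_env = 2.74 − 1.76 = +0.98°C

+0.98°C (parcel warmer than environment)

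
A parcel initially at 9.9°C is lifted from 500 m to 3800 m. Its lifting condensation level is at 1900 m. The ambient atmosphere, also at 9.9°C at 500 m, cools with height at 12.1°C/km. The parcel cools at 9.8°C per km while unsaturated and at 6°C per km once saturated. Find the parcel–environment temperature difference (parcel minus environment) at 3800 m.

Parcel:
  500–1900 m, dry: Δz = 1.4 km ⇒ ΔT = -13.72°C; T = -3.82°C
  1900–3800 m, saturated: Δz = 1.9 km ⇒ ΔT = -11.4°C; T = -15.22°C
Environment:
  500–3800 m, environment: Δz = 3.3 km ⇒ ΔT = -39.93°C; T = -30.03°C
T_parcel − T_env = -15.22 − (-30.03) = +14.81°C

+14.81°C (parcel warmer than environment)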